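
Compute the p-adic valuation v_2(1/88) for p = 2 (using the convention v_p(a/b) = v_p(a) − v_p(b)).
v_2(1/88) = -3

Factor powers of 2 from the numerator and denominator of the reduced fraction: 1 = 2^0 · 1 and 88 = 2^3 · 11. Apply v_p(a/b) = v_p(a) − v_p(b): v_2(1/88) = 0 − 3 = -3.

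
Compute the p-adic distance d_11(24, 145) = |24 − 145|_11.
d_11(24, 145) = 1/121

Step 1 — x − y = 24 − 145 = -121. Step 2 — v_11(-121) = 2 (factor: -121 = −(11^2 · 1); the sign does not affect v_p). Step 3 — |x − y|_11 = 11^{-2} = 1/121.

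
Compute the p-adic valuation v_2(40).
v_2(40) = 3

v_2(n) is the largest exponent k such that 2^k divides n. Factor out: 40 = 2^3 · 5. (Sign doesn't affect v_p.) So v_2(40) = 3.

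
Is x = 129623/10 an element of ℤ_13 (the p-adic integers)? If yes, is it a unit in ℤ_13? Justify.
x ∈ ℤ_13 but not a unit; v_13(x) = 3 > 0

ℤ_13 = {x ∈ ℚ_13 : v_13(x) ≥ 0} and ℤ_13^× = {x ∈ ℤ_13 : v_13(x) = 0}. Here v_13(129623/10) = v_13(num) − v_13(den) = 3; compare against these criteria.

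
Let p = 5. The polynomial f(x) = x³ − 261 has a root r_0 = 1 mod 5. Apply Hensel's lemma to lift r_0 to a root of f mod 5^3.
r_2 = 21 (mod 125)

Hensel: r_{i+1} = r_i − f(r_i)/f′(r_i) mod 5^{i+2}, where f′(x) = 3x². Iterate:
  r_0 = 1 (mod 5)
  r_1 = 21 (mod 25)
  r_2 = 21 (mod 125)
Final: r = 21 with f(r) ≡ 0 mod 5^3.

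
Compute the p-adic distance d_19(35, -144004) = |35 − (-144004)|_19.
d_19(35, -144004) = 1/6859

Step 1 — x − y = 35 − (-144004) = 144039. Step 2 — v_19(144039) = 3 (factor: 144039 = (19^3 · 21); the sign does not affect v_p). Step 3 — |x − y|_19 = 19^{-3} = 1/6859.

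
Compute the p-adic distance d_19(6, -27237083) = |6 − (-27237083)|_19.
d_19(6, -27237083) = 1/2476099

Step 1 — x − y = 6 − (-27237083) = 27237089. Step 2 — v_19(27237089) = 5 (factor: 27237089 = (19^5 · 11); the sign does not affect v_p). Step 3 — |x − y|_19 = 19^{-5} = 1/2476099.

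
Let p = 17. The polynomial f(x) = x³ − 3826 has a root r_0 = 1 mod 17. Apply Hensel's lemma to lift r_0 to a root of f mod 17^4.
r_3 = 70636 (mod 83521)

Hensel: r_{i+1} = r_i − f(r_i)/f′(r_i) mod 17^{i+2}, where f′(x) = 3x². Iterate:
  r_0 = 1 (mod 17)
  r_1 = 120 (mod 289)
  r_2 = 1854 (mod 4913)
  r_3 = 70636 (mod 83521)
Final: r = 70636 with f(r) ≡ 0 mod 17^4.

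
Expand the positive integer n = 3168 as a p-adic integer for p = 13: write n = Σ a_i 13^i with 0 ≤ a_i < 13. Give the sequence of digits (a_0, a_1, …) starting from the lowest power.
(a_0, a_1, …) = (9, 9, 5, 1)

Repeated division by 13 gives the digits low-to-high: 3168 = 9 + 9·13^1 + 5·13^2 + 1·13^3. Digit sequence: (9, 9, 5, 1).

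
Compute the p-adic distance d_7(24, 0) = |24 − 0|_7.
d_7(24, 0) = 1

Step 1 — x − y = 24 − 0 = 24. Step 2 — v_7(24) = 0 (factor: 24 = (7^0 · 24); the sign does not affect v_p). Step 3 — |x − y|_7 = 7^{0} = 1.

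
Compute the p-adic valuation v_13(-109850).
v_13(-109850) = 3

v_13(n) is the largest exponent k such that 13^k divides n. Factor out: -109850 = -13^3 · 50. (Sign doesn't affect v_p.) So v_13(-109850) = 3.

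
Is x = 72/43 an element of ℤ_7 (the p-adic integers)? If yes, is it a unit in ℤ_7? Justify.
x ∈ ℤ_7^× (unit); v_7(x) = 0

ℤ_7 = {x ∈ ℚ_7 : v_7(x) ≥ 0} and ℤ_7^× = {x ∈ ℤ_7 : v_7(x) = 0}. Here v_7(72/43) = v_7(num) − v_7(den) = 0; compare against these criteria.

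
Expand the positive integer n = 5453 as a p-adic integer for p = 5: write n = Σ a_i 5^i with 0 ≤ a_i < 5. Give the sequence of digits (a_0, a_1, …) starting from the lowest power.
(a_0, a_1, …) = (3, 0, 3, 3, 3, 1)

Repeated division by 5 gives the digits low-to-high: 5453 = 3 + 3·5^2 + 3·5^3 + 3·5^4 + 1·5^5. Digit sequence: (3, 0, 3, 3, 3, 1).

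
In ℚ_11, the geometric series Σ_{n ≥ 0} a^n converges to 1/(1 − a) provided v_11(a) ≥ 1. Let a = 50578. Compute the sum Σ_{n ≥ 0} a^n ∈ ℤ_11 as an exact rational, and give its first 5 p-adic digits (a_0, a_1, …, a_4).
Σ a^n = 1/(1 − a) = -1/50577;  first 5 digits = (1, 0, 0, 5, 3)

v_11(a) = 3 ≥ 1, so the series converges in ℤ_11 to 1/(1 − a) = 1/(1 − 50578) = -1/50577. Expand this rational in ℤ_11: compute digits iteratively via d_i = x_i mod 11, x_{i+1} = (x_i − d_i)/11. The first 5 digits are (1, 0, 0, 5, 3).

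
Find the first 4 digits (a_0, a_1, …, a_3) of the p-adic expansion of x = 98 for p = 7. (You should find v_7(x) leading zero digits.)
(a_0, …, a_3) = (0, 0, 2, 0)

v_7(98) = 2, so a_0 = ... = a_1 = 0. Factor out: x = 7^2 · u with u = 2 a unit in ℤ_7. Expand u iteratively via a_{v+i} = u_i mod 7, u_{i+1} = (u_i − a_{v+i})/7:
  u_0 = 2;  a_2 = 2;  u_1 = (u_0 − 2)/7 = 0
  u_1 = 0;  a_3 = 0;  u_2 = (u_1 − 0)/7 = 0
Digits: (0, 0, 2, 0).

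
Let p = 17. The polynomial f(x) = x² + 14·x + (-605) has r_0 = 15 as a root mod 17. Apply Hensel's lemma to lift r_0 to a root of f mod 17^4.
r_3 = 28932 (mod 83521)

Hensel: r_{i+1} = r_i − f(r_i)·(f′(r_i))^{-1} mod 17^{i+2}, f′(x) = 2x + 14. Iterate:
  r_0 = 15 (mod 17)
  r_1 = 32 (mod 289)
  r_2 = 4367 (mod 4913)
  r_3 = 28932 (mod 83521)
Final: r = 28932 satisfies f(r) ≡ 0 mod 17^4.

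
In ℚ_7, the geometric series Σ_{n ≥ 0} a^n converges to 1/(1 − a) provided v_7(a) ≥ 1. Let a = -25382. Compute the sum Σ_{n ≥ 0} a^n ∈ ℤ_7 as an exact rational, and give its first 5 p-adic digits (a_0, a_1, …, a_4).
Σ a^n = 1/(1 − a) = 1/25383;  first 5 digits = (1, 0, 0, 3, 3)

v_7(a) = 3 ≥ 1, so the series converges in ℤ_7 to 1/(1 − a) = 1/(1 − (-25382)) = 1/25383. Expand this rational in ℤ_7: compute digits iteratively via d_i = x_i mod 7, x_{i+1} = (x_i − d_i)/7. The first 5 digits are (1, 0, 0, 3, 3).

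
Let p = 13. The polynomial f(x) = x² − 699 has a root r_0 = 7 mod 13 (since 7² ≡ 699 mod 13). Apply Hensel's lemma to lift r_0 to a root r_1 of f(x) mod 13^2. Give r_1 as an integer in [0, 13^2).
r_1 = 150 (mod 169)

Hensel's recurrence: r_{i+1} = r_i − f(r_i)·(f′(r_i))^{-1} mod 13^{i+2}, with f′(x) = 2x. Iterate:
  r_0 = 7 (mod 13)
  r_1 = 150 (mod 169)
Final: r_1 = 150, and one checks f(r_1) ≡ 0 mod 13^2.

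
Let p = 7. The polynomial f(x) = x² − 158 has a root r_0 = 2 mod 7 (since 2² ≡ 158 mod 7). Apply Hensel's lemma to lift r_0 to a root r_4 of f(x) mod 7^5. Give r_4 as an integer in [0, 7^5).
r_4 = 14569 (mod 16807)

Hensel's recurrence: r_{i+1} = r_i − f(r_i)·(f′(r_i))^{-1} mod 7^{i+2}, with f′(x) = 2x. Iterate:
  r_0 = 2 (mod 7)
  r_1 = 16 (mod 49)
  r_2 = 163 (mod 343)
  r_3 = 163 (mod 2401)
  r_4 = 14569 (mod 16807)
Final: r_4 = 14569, and one checks f(r_4) ≡ 0 mod 7^5.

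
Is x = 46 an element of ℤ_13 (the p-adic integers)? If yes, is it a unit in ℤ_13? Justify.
x ∈ ℤ_13^× (unit); v_13(x) = 0

ℤ_13 = {x ∈ ℚ_13 : v_13(x) ≥ 0} and ℤ_13^× = {x ∈ ℤ_13 : v_13(x) = 0}. Here v_13(46) = v_13(num) − v_13(den) = 0; compare against these criteria.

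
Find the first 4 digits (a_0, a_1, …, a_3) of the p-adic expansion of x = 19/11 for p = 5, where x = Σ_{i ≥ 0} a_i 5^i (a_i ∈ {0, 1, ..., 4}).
(a_0, …, a_3) = (4, 0, 4, 1)

v_5(19/11) = 0 (numerator and denominator both coprime to 5), so x ∈ ℤ_5^×. Compute digits iteratively via a_i = x_i mod 5, x_{i+1} = (x_i − a_i)/5, with x_0 = x:
  x_0 = 19/11;  a_0 = 4;  x_1 = (x_0 − 4)/5 = -5/11
  x_1 = -5/11;  a_1 = 0;  x_2 = (x_1 − 0)/5 = -1/11
  x_2 = -1/11;  a_2 = 4;  x_3 = (x_2 − 4)/5 = -9/11
  x_3 = -9/11;  a_3 = 1;  x_4 = (x_3 − 1)/5 = -4/11
Digits: (4, 0, 4, 1).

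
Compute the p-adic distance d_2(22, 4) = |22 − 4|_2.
d_2(22, 4) = 1/2

Step 1 — x − y = 22 − 4 = 18. Step 2 — v_2(18) = 1 (factor: 18 = (2^1 · 9); the sign does not affect v_p). Step 3 — |x − y|_2 = 2^{-1} = 1/2.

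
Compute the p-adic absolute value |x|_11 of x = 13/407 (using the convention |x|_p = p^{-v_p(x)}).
|13/407|_11 = 11

Step 1 — compute v_11(x) by factoring powers of 11 out of the numerator and denominator: v_11(13/407) = -1. Step 2 — apply |x|_p = p^{-v_p(x)} = 11^{1} = 11.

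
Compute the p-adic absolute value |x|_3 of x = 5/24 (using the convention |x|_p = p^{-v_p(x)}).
|5/24|_3 = 3

Step 1 — compute v_3(x) by factoring powers of 3 out of the numerator and denominator: v_3(5/24) = -1. Step 2 — apply |x|_p = p^{-v_p(x)} = 3^{1} = 3.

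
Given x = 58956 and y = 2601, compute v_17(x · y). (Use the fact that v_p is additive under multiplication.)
v_17(153344556) = 5

v_p(x) = 3 (factor: 58956 = 17^3 · 12); v_p(y) = 2 (factor: 2601 = 17^2 · 9). Additivity: v_p(xy) = v_p(x) + v_p(y) = 3 + 2 = 5. (Direct check: xy = 153344556 = 17^5 · (108).)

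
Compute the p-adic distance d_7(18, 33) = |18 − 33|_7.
d_7(18, 33) = 1

Step 1 — x − y = 18 − 33 = -15. Step 2 — v_7(-15) = 0 (factor: -15 = −(7^0 · 15); the sign does not affect v_p). Step 3 — |x − y|_7 = 7^{0} = 1.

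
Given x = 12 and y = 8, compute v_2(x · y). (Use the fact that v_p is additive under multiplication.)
v_2(96) = 5

v_p(x) = 2 (factor: 12 = 2^2 · 3); v_p(y) = 3 (factor: 8 = 2^3 · 1). Additivity: v_p(xy) = v_p(x) + v_p(y) = 2 + 3 = 5. (Direct check: xy = 96 = 2^5 · (3).)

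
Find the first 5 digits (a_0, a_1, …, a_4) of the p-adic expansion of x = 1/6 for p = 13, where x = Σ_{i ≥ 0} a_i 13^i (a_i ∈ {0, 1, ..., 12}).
(a_0, …, a_4) = (11, 10, 10, 10, 10)

v_13(1/6) = 0 (numerator and denominator both coprime to 13), so x ∈ ℤ_13^×. Compute digits iteratively via a_i = x_i mod 13, x_{i+1} = (x_i − a_i)/13, with x_0 = x:
  x_0 = 1/6;  a_0 = 11;  x_1 = (x_0 − 11)/13 = -5/6
  x_1 = -5/6;  a_1 = 10;  x_2 = (x_1 − 10)/13 = -5/6
  x_2 = -5/6;  a_2 = 10;  x_3 = (x_2 − 10)/13 = -5/6
  x_3 = -5/6;  a_3 = 10;  x_4 = (x_3 − 10)/13 = -5/6
  x_4 = -5/6;  a_4 = 10;  x_5 = (x_4 − 10)/13 = -5/6
Digits: (11, 10, 10, 10, 10).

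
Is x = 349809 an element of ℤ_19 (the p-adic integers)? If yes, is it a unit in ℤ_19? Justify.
x ∈ ℤ_19 but not a unit; v_19(x) = 3 > 0

ℤ_19 = {x ∈ ℚ_19 : v_19(x) ≥ 0} and ℤ_19^× = {x ∈ ℤ_19 : v_19(x) = 0}. Here v_19(349809) = v_19(num) − v_19(den) = 3; compare against these criteria.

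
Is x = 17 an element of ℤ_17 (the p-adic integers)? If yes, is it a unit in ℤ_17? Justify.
x ∈ ℤ_17 but not a unit; v_17(x) = 1 > 0

ℤ_17 = {x ∈ ℚ_17 : v_17(x) ≥ 0} and ℤ_17^× = {x ∈ ℤ_17 : v_17(x) = 0}. Here v_17(17) = v_17(num) − v_17(den) = 1; compare against these criteria.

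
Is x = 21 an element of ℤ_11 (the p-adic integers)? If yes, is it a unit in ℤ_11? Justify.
x ∈ ℤ_11^× (unit); v_11(x) = 0

ℤ_11 = {x ∈ ℚ_11 : v_11(x) ≥ 0} and ℤ_11^× = {x ∈ ℤ_11 : v_11(x) = 0}. Here v_11(21) = v_11(num) − v_11(den) = 0; compare against these criteria.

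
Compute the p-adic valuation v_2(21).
v_2(21) = 0

v_2(n) is the largest exponent k such that 2^k divides n. Factor out: 21 = 2^0 · 21. (Sign doesn't affect v_p.) So v_2(21) = 0.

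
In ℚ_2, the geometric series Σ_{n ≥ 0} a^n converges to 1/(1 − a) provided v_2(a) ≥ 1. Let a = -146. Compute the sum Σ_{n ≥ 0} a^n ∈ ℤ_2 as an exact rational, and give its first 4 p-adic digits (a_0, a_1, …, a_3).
Σ a^n = 1/(1 − a) = 1/147;  first 4 digits = (1, 1, 0, 1)

v_2(a) = 1 ≥ 1, so the series converges in ℤ_2 to 1/(1 − a) = 1/(1 − (-146)) = 1/147. Expand this rational in ℤ_2: compute digits iteratively via d_i = x_i mod 2, x_{i+1} = (x_i − d_i)/2. The first 4 digits are (1, 1, 0, 1).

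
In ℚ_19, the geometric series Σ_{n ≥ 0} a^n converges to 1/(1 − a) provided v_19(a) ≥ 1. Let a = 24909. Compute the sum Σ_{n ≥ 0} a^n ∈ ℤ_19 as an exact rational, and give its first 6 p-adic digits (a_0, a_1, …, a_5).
Σ a^n = 1/(1 − a) = -1/24908;  first 6 digits = (1, 0, 12, 3, 11, 3)

v_19(a) = 2 ≥ 1, so the series converges in ℤ_19 to 1/(1 − a) = 1/(1 − 24909) = -1/24908. Expand this rational in ℤ_19: compute digits iteratively via d_i = x_i mod 19, x_{i+1} = (x_i − d_i)/19. The first 6 digits are (1, 0, 12, 3, 11, 3).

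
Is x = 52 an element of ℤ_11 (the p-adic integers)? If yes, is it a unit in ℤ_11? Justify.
x ∈ ℤ_11^× (unit); v_11(x) = 0

ℤ_11 = {x ∈ ℚ_11 : v_11(x) ≥ 0} and ℤ_11^× = {x ∈ ℤ_11 : v_11(x) = 0}. Here v_11(52) = v_11(num) − v_11(den) = 0; compare against these criteria.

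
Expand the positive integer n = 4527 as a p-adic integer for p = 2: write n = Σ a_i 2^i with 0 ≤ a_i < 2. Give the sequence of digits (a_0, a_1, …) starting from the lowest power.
(a_0, a_1, …) = (1, 1, 1, 1, 0, 1, 0, 1, 1, 0, 0, 0, 1)

Repeated division by 2 gives the digits low-to-high: 4527 = 1 + 1·2^1 + 1·2^2 + 1·2^3 + 1·2^5 + 1·2^7 + 1·2^8 + 1·2^12. Digit sequence: (1, 1, 1, 1, 0, 1, 0, 1, 1, 0, 0, 0, 1).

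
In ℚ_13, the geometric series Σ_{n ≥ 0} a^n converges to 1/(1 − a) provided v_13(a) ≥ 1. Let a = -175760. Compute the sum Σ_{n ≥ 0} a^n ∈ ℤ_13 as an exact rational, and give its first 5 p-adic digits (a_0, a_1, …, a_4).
Σ a^n = 1/(1 − a) = 1/175761;  first 5 digits = (1, 0, 0, 11, 6)

v_13(a) = 3 ≥ 1, so the series converges in ℤ_13 to 1/(1 − a) = 1/(1 − (-175760)) = 1/175761. Expand this rational in ℤ_13: compute digits iteratively via d_i = x_i mod 13, x_{i+1} = (x_i − d_i)/13. The first 5 digits are (1, 0, 0, 11, 6).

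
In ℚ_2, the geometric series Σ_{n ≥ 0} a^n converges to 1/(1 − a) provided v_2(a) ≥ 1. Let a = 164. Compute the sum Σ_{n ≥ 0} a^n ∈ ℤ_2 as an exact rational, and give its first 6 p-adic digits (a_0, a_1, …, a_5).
Σ a^n = 1/(1 − a) = -1/163;  first 6 digits = (1, 0, 1, 0, 1, 1)

v_2(a) = 2 ≥ 1, so the series converges in ℤ_2 to 1/(1 − a) = 1/(1 − 164) = -1/163. Expand this rational in ℤ_2: compute digits iteratively via d_i = x_i mod 2, x_{i+1} = (x_i − d_i)/2. The first 6 digits are (1, 0, 1, 0, 1, 1).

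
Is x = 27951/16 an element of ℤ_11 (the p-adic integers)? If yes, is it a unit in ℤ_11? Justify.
x ∈ ℤ_11 but not a unit; v_11(x) = 3 > 0

ℤ_11 = {x ∈ ℚ_11 : v_11(x) ≥ 0} and ℤ_11^× = {x ∈ ℤ_11 : v_11(x) = 0}. Here v_11(27951/16) = v_11(num) − v_11(den) = 3; compare against these criteria.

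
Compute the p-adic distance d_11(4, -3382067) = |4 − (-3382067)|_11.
d_11(4, -3382067) = 1/161051

Step 1 — x − y = 4 − (-3382067) = 3382071. Step 2 — v_11(3382071) = 5 (factor: 3382071 = (11^5 · 21); the sign does not affect v_p). Step 3 — |x − y|_11 = 11^{-5} = 1/161051.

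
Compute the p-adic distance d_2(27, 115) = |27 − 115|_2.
d_2(27, 115) = 1/8

Step 1 — x − y = 27 − 115 = -88. Step 2 — v_2(-88) = 3 (factor: -88 = −(2^3 · 11); the sign does not affect v_p). Step 3 — |x − y|_2 = 2^{-3} = 1/8.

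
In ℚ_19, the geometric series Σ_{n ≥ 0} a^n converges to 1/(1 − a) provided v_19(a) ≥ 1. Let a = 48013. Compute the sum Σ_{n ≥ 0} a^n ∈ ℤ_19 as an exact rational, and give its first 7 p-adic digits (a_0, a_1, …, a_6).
Σ a^n = 1/(1 − a) = -1/48012;  first 7 digits = (1, 0, 0, 7, 0, 0, 11)

v_19(a) = 3 ≥ 1, so the series converges in ℤ_19 to 1/(1 − a) = 1/(1 − 48013) = -1/48012. Expand this rational in ℤ_19: compute digits iteratively via d_i = x_i mod 19, x_{i+1} = (x_i − d_i)/19. The first 7 digits are (1, 0, 0, 7, 0, 0, 11).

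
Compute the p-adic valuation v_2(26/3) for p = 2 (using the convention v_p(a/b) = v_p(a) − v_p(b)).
v_2(26/3) = 1

Factor powers of 2 from the numerator and denominator of the reduced fraction: 26 = 2^1 · 13 and 3 = 2^0 · 3. Apply v_p(a/b) = v_p(a) − v_p(b): v_2(26/3) = 1 − 0 = 1.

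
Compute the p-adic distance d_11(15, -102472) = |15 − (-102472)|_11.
d_11(15, -102472) = 1/14641

Step 1 — x − y = 15 − (-102472) = 102487. Step 2 — v_11(102487) = 4 (factor: 102487 = (11^4 · 7); the sign does not affect v_p). Step 3 — |x − y|_11 = 11^{-4} = 1/14641.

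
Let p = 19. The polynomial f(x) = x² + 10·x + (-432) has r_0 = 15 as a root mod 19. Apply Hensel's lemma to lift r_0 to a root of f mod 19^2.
r_1 = 224 (mod 361)

Hensel: r_{i+1} = r_i − f(r_i)·(f′(r_i))^{-1} mod 19^{i+2}, f′(x) = 2x + 10. Iterate:
  r_0 = 15 (mod 19)
  r_1 = 224 (mod 361)
Final: r = 224 satisfies f(r) ≡ 0 mod 19^2.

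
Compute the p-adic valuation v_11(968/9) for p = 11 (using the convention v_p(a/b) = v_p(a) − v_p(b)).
v_11(968/9) = 2

Factor powers of 11 from the numerator and denominator of the reduced fraction: 968 = 11^2 · 8 and 9 = 11^0 · 9. Apply v_p(a/b) = v_p(a) − v_p(b): v_11(968/9) = 2 − 0 = 2.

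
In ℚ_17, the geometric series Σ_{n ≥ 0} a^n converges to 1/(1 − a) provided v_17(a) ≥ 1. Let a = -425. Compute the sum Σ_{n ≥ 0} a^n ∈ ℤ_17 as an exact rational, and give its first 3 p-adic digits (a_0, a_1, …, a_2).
Σ a^n = 1/(1 − a) = 1/426;  first 3 digits = (1, 9, 11)

v_17(a) = 1 ≥ 1, so the series converges in ℤ_17 to 1/(1 − a) = 1/(1 − (-425)) = 1/426. Expand this rational in ℤ_17: compute digits iteratively via d_i = x_i mod 17, x_{i+1} = (x_i − d_i)/17. The first 3 digits are (1, 9, 11).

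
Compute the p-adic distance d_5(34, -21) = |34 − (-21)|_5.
d_5(34, -21) = 1/5

Step 1 — x − y = 34 − (-21) = 55. Step 2 — v_5(55) = 1 (factor: 55 = (5^1 · 11); the sign does not affect v_p). Step 3 — |x − y|_5 = 5^{-1} = 1/5.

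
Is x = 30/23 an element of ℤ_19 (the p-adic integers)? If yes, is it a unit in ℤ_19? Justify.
x ∈ ℤ_19^× (unit); v_19(x) = 0

ℤ_19 = {x ∈ ℚ_19 : v_19(x) ≥ 0} and ℤ_19^× = {x ∈ ℤ_19 : v_19(x) = 0}. Here v_19(30/23) = v_19(num) − v_19(den) = 0; compare against these criteria.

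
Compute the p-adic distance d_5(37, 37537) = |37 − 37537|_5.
d_5(37, 37537) = 1/3125

Step 1 — x − y = 37 − 37537 = -37500. Step 2 — v_5(-37500) = 5 (factor: -37500 = −(5^5 · 12); the sign does not affect v_p). Step 3 — |x − y|_5 = 5^{-5} = 1/3125.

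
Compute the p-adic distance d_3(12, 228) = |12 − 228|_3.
d_3(12, 228) = 1/27

Step 1 — x − y = 12 − 228 = -216. Step 2 — v_3(-216) = 3 (factor: -216 = −(3^3 · 8); the sign does not affect v_p). Step 3 — |x − y|_3 = 3^{-3} = 1/27.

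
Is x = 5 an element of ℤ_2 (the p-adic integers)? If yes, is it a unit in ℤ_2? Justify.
x ∈ ℤ_2^× (unit); v_2(x) = 0

ℤ_2 = {x ∈ ℚ_2 : v_2(x) ≥ 0} and ℤ_2^× = {x ∈ ℤ_2 : v_2(x) = 0}. Here v_2(5) = v_2(num) − v_2(den) = 0; compare against these criteria.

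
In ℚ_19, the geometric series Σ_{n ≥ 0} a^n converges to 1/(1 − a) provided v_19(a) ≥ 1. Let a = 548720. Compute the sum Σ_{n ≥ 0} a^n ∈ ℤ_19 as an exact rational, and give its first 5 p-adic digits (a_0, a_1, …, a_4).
Σ a^n = 1/(1 − a) = -1/548719;  first 5 digits = (1, 0, 0, 4, 4)

v_19(a) = 3 ≥ 1, so the series converges in ℤ_19 to 1/(1 − a) = 1/(1 − 548720) = -1/548719. Expand this rational in ℤ_19: compute digits iteratively via d_i = x_i mod 19, x_{i+1} = (x_i − d_i)/19. The first 5 digits are (1, 0, 0, 4, 4).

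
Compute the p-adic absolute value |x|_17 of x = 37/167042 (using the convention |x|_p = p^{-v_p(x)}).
|37/167042|_17 = 83521

Step 1 — compute v_17(x) by factoring powers of 17 out of the numerator and denominator: v_17(37/167042) = -4. Step 2 — apply |x|_p = p^{-v_p(x)} = 17^{4} = 83521.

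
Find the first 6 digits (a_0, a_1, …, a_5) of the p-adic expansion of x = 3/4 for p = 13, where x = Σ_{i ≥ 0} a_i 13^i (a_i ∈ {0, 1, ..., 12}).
(a_0, …, a_5) = (4, 3, 3, 3, 3, 3)

v_13(3/4) = 0 (numerator and denominator both coprime to 13), so x ∈ ℤ_13^×. Compute digits iteratively via a_i = x_i mod 13, x_{i+1} = (x_i − a_i)/13, with x_0 = x:
  x_0 = 3/4;  a_0 = 4;  x_1 = (x_0 − 4)/13 = -1/4
  x_1 = -1/4;  a_1 = 3;  x_2 = (x_1 − 3)/13 = -1/4
  x_2 = -1/4;  a_2 = 3;  x_3 = (x_2 − 3)/13 = -1/4
  x_3 = -1/4;  a_3 = 3;  x_4 = (x_3 − 3)/13 = -1/4
  x_4 = -1/4;  a_4 = 3;  x_5 = (x_4 − 3)/13 = -1/4
  x_5 = -1/4;  a_5 = 3;  x_6 = (x_5 − 3)/13 = -1/4
Digits: (4, 3, 3, 3, 3, 3).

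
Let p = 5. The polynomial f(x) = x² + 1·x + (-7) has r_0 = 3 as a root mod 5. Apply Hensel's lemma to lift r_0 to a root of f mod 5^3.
r_2 = 113 (mod 125)

Hensel: r_{i+1} = r_i − f(r_i)·(f′(r_i))^{-1} mod 5^{i+2}, f′(x) = 2x + 1. Iterate:
  r_0 = 3 (mod 5)
  r_1 = 13 (mod 25)
  r_2 = 113 (mod 125)
Final: r = 113 satisfies f(r) ≡ 0 mod 5^3.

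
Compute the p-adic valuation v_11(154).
v_11(154) = 1

v_11(n) is the largest exponent k such that 11^k divides n. Factor out: 154 = 11^1 · 14. (Sign doesn't affect v_p.) So v_11(154) = 1.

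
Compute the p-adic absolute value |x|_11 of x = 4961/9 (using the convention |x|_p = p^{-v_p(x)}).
|4961/9|_11 = 1/121

Step 1 — compute v_11(x) by factoring powers of 11 out of the numerator and denominator: v_11(4961/9) = 2. Step 2 — apply |x|_p = p^{-v_p(x)} = 11^{-2} = 1/121.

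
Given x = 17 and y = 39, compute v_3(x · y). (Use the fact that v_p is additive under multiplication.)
v_3(663) = 1

v_p(x) = 0 (factor: 17 = 3^0 · 17); v_p(y) = 1 (factor: 39 = 3^1 · 13). Additivity: v_p(xy) = v_p(x) + v_p(y) = 0 + 1 = 1. (Direct check: xy = 663 = 3^1 · (221).)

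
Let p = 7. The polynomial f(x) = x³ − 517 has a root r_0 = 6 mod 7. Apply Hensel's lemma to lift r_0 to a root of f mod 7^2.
r_1 = 41 (mod 49)

Hensel: r_{i+1} = r_i − f(r_i)/f′(r_i) mod 7^{i+2}, where f′(x) = 3x². Iterate:
  r_0 = 6 (mod 7)
  r_1 = 41 (mod 49)
Final: r = 41 with f(r) ≡ 0 mod 7^2.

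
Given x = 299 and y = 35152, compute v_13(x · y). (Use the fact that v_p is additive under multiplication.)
v_13(10510448) = 4

v_p(x) = 1 (factor: 299 = 13^1 · 23); v_p(y) = 3 (factor: 35152 = 13^3 · 16). Additivity: v_p(xy) = v_p(x) + v_p(y) = 1 + 3 = 4. (Direct check: xy = 10510448 = 13^4 · (368).)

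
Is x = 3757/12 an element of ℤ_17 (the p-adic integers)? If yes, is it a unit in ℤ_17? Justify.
x ∈ ℤ_17 but not a unit; v_17(x) = 2 > 0

ℤ_17 = {x ∈ ℚ_17 : v_17(x) ≥ 0} and ℤ_17^× = {x ∈ ℤ_17 : v_17(x) = 0}. Here v_17(3757/12) = v_17(num) − v_17(den) = 2; compare against these criteria.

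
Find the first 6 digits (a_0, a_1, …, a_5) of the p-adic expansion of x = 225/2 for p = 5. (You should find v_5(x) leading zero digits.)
(a_0, …, a_5) = (0, 0, 2, 3, 2, 2)

v_5(225/2) = 2, so a_0 = ... = a_1 = 0. Factor out: x = 5^2 · u with u = 9/2 a unit in ℤ_5. Expand u iteratively via a_{v+i} = u_i mod 5, u_{i+1} = (u_i − a_{v+i})/5:
  u_0 = 9/2;  a_2 = 2;  u_1 = (u_0 − 2)/5 = 1/2
  u_1 = 1/2;  a_3 = 3;  u_2 = (u_1 − 3)/5 = -1/2
  u_2 = -1/2;  a_4 = 2;  u_3 = (u_2 − 2)/5 = -1/2
  u_3 = -1/2;  a_5 = 2;  u_4 = (u_3 − 2)/5 = -1/2
Digits: (0, 0, 2, 3, 2, 2).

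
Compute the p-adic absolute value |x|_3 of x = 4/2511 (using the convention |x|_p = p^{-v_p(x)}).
|4/2511|_3 = 81

Step 1 — compute v_3(x) by factoring powers of 3 out of the numerator and denominator: v_3(4/2511) = -4. Step 2 — apply |x|_p = p^{-v_p(x)} = 3^{4} = 81.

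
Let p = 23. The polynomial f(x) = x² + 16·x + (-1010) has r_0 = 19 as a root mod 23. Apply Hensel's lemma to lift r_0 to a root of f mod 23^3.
r_2 = 3170 (mod 12167)

Hensel: r_{i+1} = r_i − f(r_i)·(f′(r_i))^{-1} mod 23^{i+2}, f′(x) = 2x + 16. Iterate:
  r_0 = 19 (mod 23)
  r_1 = 525 (mod 529)
  r_2 = 3170 (mod 12167)
Final: r = 3170 satisfies f(r) ≡ 0 mod 23^3.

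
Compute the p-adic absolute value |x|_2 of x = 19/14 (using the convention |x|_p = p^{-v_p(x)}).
|19/14|_2 = 2

Step 1 — compute v_2(x) by factoring powers of 2 out of the numerator and denominator: v_2(19/14) = -1. Step 2 — apply |x|_p = p^{-v_p(x)} = 2^{1} = 2.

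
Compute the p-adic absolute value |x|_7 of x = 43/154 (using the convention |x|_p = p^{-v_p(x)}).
|43/154|_7 = 7

Step 1 — compute v_7(x) by factoring powers of 7 out of the numerator and denominator: v_7(43/154) = -1. Step 2 — apply |x|_p = p^{-v_p(x)} = 7^{1} = 7.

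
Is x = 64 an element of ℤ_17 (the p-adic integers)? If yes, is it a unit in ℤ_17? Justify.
x ∈ ℤ_17^× (unit); v_17(x) = 0

ℤ_17 = {x ∈ ℚ_17 : v_17(x) ≥ 0} and ℤ_17^× = {x ∈ ℤ_17 : v_17(x) = 0}. Here v_17(64) = v_17(num) − v_17(den) = 0; compare against these criteria.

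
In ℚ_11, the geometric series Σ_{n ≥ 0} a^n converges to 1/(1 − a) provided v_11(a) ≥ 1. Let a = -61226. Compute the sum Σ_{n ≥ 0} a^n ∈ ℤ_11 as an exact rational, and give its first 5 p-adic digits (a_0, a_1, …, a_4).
Σ a^n = 1/(1 − a) = 1/61227;  first 5 digits = (1, 0, 0, 9, 6)

v_11(a) = 3 ≥ 1, so the series converges in ℤ_11 to 1/(1 − a) = 1/(1 − (-61226)) = 1/61227. Expand this rational in ℤ_11: compute digits iteratively via d_i = x_i mod 11, x_{i+1} = (x_i − d_i)/11. The first 5 digits are (1, 0, 0, 9, 6).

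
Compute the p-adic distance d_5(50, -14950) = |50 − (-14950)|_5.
d_5(50, -14950) = 1/625

Step 1 — x − y = 50 − (-14950) = 15000. Step 2 — v_5(15000) = 4 (factor: 15000 = (5^4 · 24); the sign does not affect v_p). Step 3 — |x − y|_5 = 5^{-4} = 1/625.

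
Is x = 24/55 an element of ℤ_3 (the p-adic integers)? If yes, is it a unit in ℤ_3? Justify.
x ∈ ℤ_3 but not a unit; v_3(x) = 1 > 0

ℤ_3 = {x ∈ ℚ_3 : v_3(x) ≥ 0} and ℤ_3^× = {x ∈ ℤ_3 : v_3(x) = 0}. Here v_3(24/55) = v_3(num) − v_3(den) = 1; compare against these criteria.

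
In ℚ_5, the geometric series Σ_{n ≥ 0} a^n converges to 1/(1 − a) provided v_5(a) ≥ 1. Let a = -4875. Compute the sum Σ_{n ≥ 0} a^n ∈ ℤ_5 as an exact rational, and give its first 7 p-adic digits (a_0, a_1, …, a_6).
Σ a^n = 1/(1 − a) = 1/4876;  first 7 digits = (1, 0, 0, 1, 2, 3, 0)

v_5(a) = 3 ≥ 1, so the series converges in ℤ_5 to 1/(1 − a) = 1/(1 − (-4875)) = 1/4876. Expand this rational in ℤ_5: compute digits iteratively via d_i = x_i mod 5, x_{i+1} = (x_i − d_i)/5. The first 7 digits are (1, 0, 0, 1, 2, 3, 0).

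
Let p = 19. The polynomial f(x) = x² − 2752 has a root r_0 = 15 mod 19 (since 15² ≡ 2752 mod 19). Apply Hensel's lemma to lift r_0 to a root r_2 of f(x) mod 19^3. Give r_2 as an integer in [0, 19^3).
r_2 = 3986 (mod 6859)

Hensel's recurrence: r_{i+1} = r_i − f(r_i)·(f′(r_i))^{-1} mod 19^{i+2}, with f′(x) = 2x. Iterate:
  r_0 = 15 (mod 19)
  r_1 = 15 (mod 361)
  r_2 = 3986 (mod 6859)
Final: r_2 = 3986, and one checks f(r_2) ≡ 0 mod 19^3.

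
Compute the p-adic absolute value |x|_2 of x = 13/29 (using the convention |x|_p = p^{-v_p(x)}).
|13/29|_2 = 1

Step 1 — compute v_2(x) by factoring powers of 2 out of the numerator and denominator: v_2(13/29) = 0. Step 2 — apply |x|_p = p^{-v_p(x)} = 2^{0} = 1.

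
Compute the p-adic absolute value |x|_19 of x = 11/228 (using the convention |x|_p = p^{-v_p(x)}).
|11/228|_19 = 19

Step 1 — compute v_19(x) by factoring powers of 19 out of the numerator and denominator: v_19(11/228) = -1. Step 2 — apply |x|_p = p^{-v_p(x)} = 19^{1} = 19.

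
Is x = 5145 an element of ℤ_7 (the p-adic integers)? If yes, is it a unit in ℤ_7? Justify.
x ∈ ℤ_7 but not a unit; v_7(x) = 3 > 0

ℤ_7 = {x ∈ ℚ_7 : v_7(x) ≥ 0} and ℤ_7^× = {x ∈ ℤ_7 : v_7(x) = 0}. Here v_7(5145) = v_7(num) − v_7(den) = 3; compare against these criteria.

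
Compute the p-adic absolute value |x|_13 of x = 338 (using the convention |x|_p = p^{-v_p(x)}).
|338|_13 = 1/169

Step 1 — compute v_13(x) by factoring powers of 13 out of the numerator and denominator: v_13(338) = 2. Step 2 — apply |x|_p = p^{-v_p(x)} = 13^{-2} = 1/169.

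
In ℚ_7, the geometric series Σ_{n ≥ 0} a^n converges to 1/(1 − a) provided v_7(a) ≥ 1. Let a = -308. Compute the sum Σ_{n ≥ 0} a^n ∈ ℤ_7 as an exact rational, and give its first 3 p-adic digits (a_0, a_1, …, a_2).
Σ a^n = 1/(1 − a) = 1/309;  first 3 digits = (1, 5, 4)

v_7(a) = 1 ≥ 1, so the series converges in ℤ_7 to 1/(1 − a) = 1/(1 − (-308)) = 1/309. Expand this rational in ℤ_7: compute digits iteratively via d_i = x_i mod 7, x_{i+1} = (x_i − d_i)/7. The first 3 digits are (1, 5, 4).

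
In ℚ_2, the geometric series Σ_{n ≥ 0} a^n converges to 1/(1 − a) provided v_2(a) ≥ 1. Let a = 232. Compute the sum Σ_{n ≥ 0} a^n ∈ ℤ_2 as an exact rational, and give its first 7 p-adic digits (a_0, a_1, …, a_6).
Σ a^n = 1/(1 − a) = -1/231;  first 7 digits = (1, 0, 0, 1, 0, 1, 0)

v_2(a) = 3 ≥ 1, so the series converges in ℤ_2 to 1/(1 − a) = 1/(1 − 232) = -1/231. Expand this rational in ℤ_2: compute digits iteratively via d_i = x_i mod 2, x_{i+1} = (x_i − d_i)/2. The first 7 digits are (1, 0, 0, 1, 0, 1, 0).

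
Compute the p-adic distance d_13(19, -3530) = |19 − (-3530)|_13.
d_13(19, -3530) = 1/169

Step 1 — x − y = 19 − (-3530) = 3549. Step 2 — v_13(3549) = 2 (factor: 3549 = (13^2 · 21); the sign does not affect v_p). Step 3 — |x − y|_13 = 13^{-2} = 1/169.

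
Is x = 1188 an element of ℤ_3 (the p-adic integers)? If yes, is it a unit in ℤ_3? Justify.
x ∈ ℤ_3 but not a unit; v_3(x) = 3 > 0

ℤ_3 = {x ∈ ℚ_3 : v_3(x) ≥ 0} and ℤ_3^× = {x ∈ ℤ_3 : v_3(x) = 0}. Here v_3(1188) = v_3(num) − v_3(den) = 3; compare against these criteria.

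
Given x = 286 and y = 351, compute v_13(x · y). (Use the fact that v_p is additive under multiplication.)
v_13(100386) = 2

v_p(x) = 1 (factor: 286 = 13^1 · 22); v_p(y) = 1 (factor: 351 = 13^1 · 27). Additivity: v_p(xy) = v_p(x) + v_p(y) = 1 + 1 = 2. (Direct check: xy = 100386 = 13^2 · (594).)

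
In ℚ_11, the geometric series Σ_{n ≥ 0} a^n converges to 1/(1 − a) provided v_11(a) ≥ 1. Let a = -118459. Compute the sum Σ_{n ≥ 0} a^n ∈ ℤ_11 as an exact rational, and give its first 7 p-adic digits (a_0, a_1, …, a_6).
Σ a^n = 1/(1 − a) = 1/118460;  first 7 digits = (1, 0, 0, 10, 2, 10, 0)

v_11(a) = 3 ≥ 1, so the series converges in ℤ_11 to 1/(1 − a) = 1/(1 − (-118459)) = 1/118460. Expand this rational in ℤ_11: compute digits iteratively via d_i = x_i mod 11, x_{i+1} = (x_i − d_i)/11. The first 7 digits are (1, 0, 0, 10, 2, 10, 0).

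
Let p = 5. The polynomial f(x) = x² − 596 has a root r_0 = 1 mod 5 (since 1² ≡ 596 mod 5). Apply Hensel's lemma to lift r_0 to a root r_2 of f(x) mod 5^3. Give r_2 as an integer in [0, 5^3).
r_2 = 61 (mod 125)

Hensel's recurrence: r_{i+1} = r_i − f(r_i)·(f′(r_i))^{-1} mod 5^{i+2}, with f′(x) = 2x. Iterate:
  r_0 = 1 (mod 5)
  r_1 = 11 (mod 25)
  r_2 = 61 (mod 125)
Final: r_2 = 61, and one checks f(r_2) ≡ 0 mod 5^3.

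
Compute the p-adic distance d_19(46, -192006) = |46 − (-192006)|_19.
d_19(46, -192006) = 1/6859

Step 1 — x − y = 46 − (-192006) = 192052. Step 2 — v_19(192052) = 3 (factor: 192052 = (19^3 · 28); the sign does not affect v_p). Step 3 — |x − y|_19 = 19^{-3} = 1/6859.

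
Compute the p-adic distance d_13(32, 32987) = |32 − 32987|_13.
d_13(32, 32987) = 1/2197

Step 1 — x − y = 32 − 32987 = -32955. Step 2 — v_13(-32955) = 3 (factor: -32955 = −(13^3 · 15); the sign does not affect v_p). Step 3 — |x − y|_13 = 13^{-3} = 1/2197.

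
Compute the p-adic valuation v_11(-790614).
v_11(-790614) = 4

v_11(n) is the largest exponent k such that 11^k divides n. Factor out: -790614 = -11^4 · 54. (Sign doesn't affect v_p.) So v_11(-790614) = 4.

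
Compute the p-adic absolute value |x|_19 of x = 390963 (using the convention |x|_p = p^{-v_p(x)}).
|390963|_19 = 1/130321

Step 1 — compute v_19(x) by factoring powers of 19 out of the numerator and denominator: v_19(390963) = 4. Step 2 — apply |x|_p = p^{-v_p(x)} = 19^{-4} = 1/130321.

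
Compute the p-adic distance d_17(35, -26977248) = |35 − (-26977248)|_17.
d_17(35, -26977248) = 1/1419857

Step 1 — x − y = 35 − (-26977248) = 26977283. Step 2 — v_17(26977283) = 5 (factor: 26977283 = (17^5 · 19); the sign does not affect v_p). Step 3 — |x − y|_17 = 17^{-5} = 1/1419857.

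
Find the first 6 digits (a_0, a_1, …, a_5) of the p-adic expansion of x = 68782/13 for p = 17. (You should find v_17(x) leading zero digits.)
(a_0, …, a_5) = (0, 0, 0, 5, 5, 1)

v_17(68782/13) = 3, so a_0 = ... = a_2 = 0. Factor out: x = 17^3 · u with u = 14/13 a unit in ℤ_17. Expand u iteratively via a_{v+i} = u_i mod 17, u_{i+1} = (u_i − a_{v+i})/17:
  u_0 = 14/13;  a_3 = 5;  u_1 = (u_0 − 5)/17 = -3/13
  u_1 = -3/13;  a_4 = 5;  u_2 = (u_1 − 5)/17 = -4/13
  u_2 = -4/13;  a_5 = 1;  u_3 = (u_2 − 1)/17 = -1/13
Digits: (0, 0, 0, 5, 5, 1).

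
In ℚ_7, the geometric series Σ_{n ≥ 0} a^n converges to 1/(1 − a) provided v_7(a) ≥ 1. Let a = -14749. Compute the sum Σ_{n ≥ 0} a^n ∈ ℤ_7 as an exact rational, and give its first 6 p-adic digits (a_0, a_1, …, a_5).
Σ a^n = 1/(1 − a) = 1/14750;  first 6 digits = (1, 0, 0, 6, 0, 6)

v_7(a) = 3 ≥ 1, so the series converges in ℤ_7 to 1/(1 − a) = 1/(1 − (-14749)) = 1/14750. Expand this rational in ℤ_7: compute digits iteratively via d_i = x_i mod 7, x_{i+1} = (x_i − d_i)/7. The first 6 digits are (1, 0, 0, 6, 0, 6).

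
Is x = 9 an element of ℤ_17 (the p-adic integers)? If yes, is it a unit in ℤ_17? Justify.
x ∈ ℤ_17^× (unit); v_17(x) = 0

ℤ_17 = {x ∈ ℚ_17 : v_17(x) ≥ 0} and ℤ_17^× = {x ∈ ℤ_17 : v_17(x) = 0}. Here v_17(9) = v_17(num) − v_17(den) = 0; compare against these criteria.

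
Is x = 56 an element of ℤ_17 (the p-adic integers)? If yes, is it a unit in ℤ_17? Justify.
x ∈ ℤ_17^× (unit); v_17(x) = 0

ℤ_17 = {x ∈ ℚ_17 : v_17(x) ≥ 0} and ℤ_17^× = {x ∈ ℤ_17 : v_17(x) = 0}. Here v_17(56) = v_17(num) − v_17(den) = 0; compare against these criteria.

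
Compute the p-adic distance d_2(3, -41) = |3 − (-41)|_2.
d_2(3, -41) = 1/4

Step 1 — x − y = 3 − (-41) = 44. Step 2 — v_2(44) = 2 (factor: 44 = (2^2 · 11); the sign does not affect v_p). Step 3 — |x − y|_2 = 2^{-2} = 1/4.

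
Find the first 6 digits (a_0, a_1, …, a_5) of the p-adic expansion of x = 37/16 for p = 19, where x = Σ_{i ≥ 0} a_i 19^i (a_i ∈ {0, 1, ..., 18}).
(a_0, …, a_5) = (13, 3, 1, 13, 10, 3)

v_19(37/16) = 0 (numerator and denominator both coprime to 19), so x ∈ ℤ_19^×. Compute digits iteratively via a_i = x_i mod 19, x_{i+1} = (x_i − a_i)/19, with x_0 = x:
  x_0 = 37/16;  a_0 = 13;  x_1 = (x_0 − 13)/19 = -9/16
  x_1 = -9/16;  a_1 = 3;  x_2 = (x_1 − 3)/19 = -3/16
  x_2 = -3/16;  a_2 = 1;  x_3 = (x_2 − 1)/19 = -1/16
  x_3 = -1/16;  a_3 = 13;  x_4 = (x_3 − 13)/19 = -11/16
  x_4 = -11/16;  a_4 = 10;  x_5 = (x_4 − 10)/19 = -9/16
  x_5 = -9/16;  a_5 = 3;  x_6 = (x_5 − 3)/19 = -3/16
Digits: (13, 3, 1, 13, 10, 3).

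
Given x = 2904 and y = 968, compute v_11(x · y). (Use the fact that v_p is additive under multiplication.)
v_11(2811072) = 4

v_p(x) = 2 (factor: 2904 = 11^2 · 24); v_p(y) = 2 (factor: 968 = 11^2 · 8). Additivity: v_p(xy) = v_p(x) + v_p(y) = 2 + 2 = 4. (Direct check: xy = 2811072 = 11^4 · (192).)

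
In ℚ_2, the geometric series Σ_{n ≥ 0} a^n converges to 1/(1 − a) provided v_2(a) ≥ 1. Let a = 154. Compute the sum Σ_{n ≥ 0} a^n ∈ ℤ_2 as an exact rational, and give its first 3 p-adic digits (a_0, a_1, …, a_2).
Σ a^n = 1/(1 − a) = -1/153;  first 3 digits = (1, 1, 1)

v_2(a) = 1 ≥ 1, so the series converges in ℤ_2 to 1/(1 − a) = 1/(1 − 154) = -1/153. Expand this rational in ℤ_2: compute digits iteratively via d_i = x_i mod 2, x_{i+1} = (x_i − d_i)/2. The first 3 digits are (1, 1, 1).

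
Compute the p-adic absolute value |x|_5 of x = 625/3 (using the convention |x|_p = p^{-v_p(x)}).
|625/3|_5 = 1/625

Step 1 — compute v_5(x) by factoring powers of 5 out of the numerator and denominator: v_5(625/3) = 4. Step 2 — apply |x|_p = p^{-v_p(x)} = 5^{-4} = 1/625.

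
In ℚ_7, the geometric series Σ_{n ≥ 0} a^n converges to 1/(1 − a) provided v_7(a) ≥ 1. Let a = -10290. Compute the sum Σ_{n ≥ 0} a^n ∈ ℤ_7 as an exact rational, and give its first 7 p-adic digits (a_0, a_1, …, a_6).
Σ a^n = 1/(1 − a) = 1/10291;  first 7 digits = (1, 0, 0, 5, 2, 6, 3)

v_7(a) = 3 ≥ 1, so the series converges in ℤ_7 to 1/(1 − a) = 1/(1 − (-10290)) = 1/10291. Expand this rational in ℤ_7: compute digits iteratively via d_i = x_i mod 7, x_{i+1} = (x_i − d_i)/7. The first 7 digits are (1, 0, 0, 5, 2, 6, 3).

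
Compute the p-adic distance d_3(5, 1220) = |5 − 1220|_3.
d_3(5, 1220) = 1/243

Step 1 — x − y = 5 − 1220 = -1215. Step 2 — v_3(-1215) = 5 (factor: -1215 = −(3^5 · 5); the sign does not affect v_p). Step 3 — |x − y|_3 = 3^{-5} = 1/243.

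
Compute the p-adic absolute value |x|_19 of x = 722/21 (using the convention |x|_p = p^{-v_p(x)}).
|722/21|_19 = 1/361

Step 1 — compute v_19(x) by factoring powers of 19 out of the numerator and denominator: v_19(722/21) = 2. Step 2 — apply |x|_p = p^{-v_p(x)} = 19^{-2} = 1/361.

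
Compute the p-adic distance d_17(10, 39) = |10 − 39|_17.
d_17(10, 39) = 1

Step 1 — x − y = 10 − 39 = -29. Step 2 — v_17(-29) = 0 (factor: -29 = −(17^0 · 29); the sign does not affect v_p). Step 3 — |x − y|_17 = 17^{0} = 1.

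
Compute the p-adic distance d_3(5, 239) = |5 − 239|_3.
d_3(5, 239) = 1/9

Step 1 — x − y = 5 − 239 = -234. Step 2 — v_3(-234) = 2 (factor: -234 = −(3^2 · 26); the sign does not affect v_p). Step 3 — |x − y|_3 = 3^{-2} = 1/9.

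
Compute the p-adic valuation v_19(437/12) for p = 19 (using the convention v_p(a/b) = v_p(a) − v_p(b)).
v_19(437/12) = 1

Factor powers of 19 from the numerator and denominator of the reduced fraction: 437 = 19^1 · 23 and 12 = 19^0 · 12. Apply v_p(a/b) = v_p(a) − v_p(b): v_19(437/12) = 1 − 0 = 1.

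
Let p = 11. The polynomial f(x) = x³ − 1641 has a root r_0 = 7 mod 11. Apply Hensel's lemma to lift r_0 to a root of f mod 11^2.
r_1 = 29 (mod 121)

Hensel: r_{i+1} = r_i − f(r_i)/f′(r_i) mod 11^{i+2}, where f′(x) = 3x². Iterate:
  r_0 = 7 (mod 11)
  r_1 = 29 (mod 121)
Final: r = 29 with f(r) ≡ 0 mod 11^2.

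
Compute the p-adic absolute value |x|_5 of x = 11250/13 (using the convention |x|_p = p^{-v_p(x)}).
|11250/13|_5 = 1/625

Step 1 — compute v_5(x) by factoring powers of 5 out of the numerator and denominator: v_5(11250/13) = 4. Step 2 — apply |x|_p = p^{-v_p(x)} = 5^{-4} = 1/625.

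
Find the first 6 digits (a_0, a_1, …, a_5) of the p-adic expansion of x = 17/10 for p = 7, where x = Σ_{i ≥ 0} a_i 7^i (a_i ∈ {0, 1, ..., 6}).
(a_0, …, a_5) = (1, 5, 0, 2, 6, 4)

v_7(17/10) = 0 (numerator and denominator both coprime to 7), so x ∈ ℤ_7^×. Compute digits iteratively via a_i = x_i mod 7, x_{i+1} = (x_i − a_i)/7, with x_0 = x:
  x_0 = 17/10;  a_0 = 1;  x_1 = (x_0 − 1)/7 = 1/10
  x_1 = 1/10;  a_1 = 5;  x_2 = (x_1 − 5)/7 = -7/10
  x_2 = -7/10;  a_2 = 0;  x_3 = (x_2 − 0)/7 = -1/10
  x_3 = -1/10;  a_3 = 2;  x_4 = (x_3 − 2)/7 = -3/10
  x_4 = -3/10;  a_4 = 6;  x_5 = (x_4 − 6)/7 = -9/10
  x_5 = -9/10;  a_5 = 4;  x_6 = (x_5 − 4)/7 = -7/10
Digits: (1, 5, 0, 2, 6, 4).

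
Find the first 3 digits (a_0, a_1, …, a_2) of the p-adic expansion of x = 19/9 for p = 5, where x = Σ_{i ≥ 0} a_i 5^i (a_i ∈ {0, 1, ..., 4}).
(a_0, …, a_2) = (1, 3, 0)

v_5(19/9) = 0 (numerator and denominator both coprime to 5), so x ∈ ℤ_5^×. Compute digits iteratively via a_i = x_i mod 5, x_{i+1} = (x_i − a_i)/5, with x_0 = x:
  x_0 = 19/9;  a_0 = 1;  x_1 = (x_0 − 1)/5 = 2/9
  x_1 = 2/9;  a_1 = 3;  x_2 = (x_1 − 3)/5 = -5/9
  x_2 = -5/9;  a_2 = 0;  x_3 = (x_2 − 0)/5 = -1/9
Digits: (1, 3, 0).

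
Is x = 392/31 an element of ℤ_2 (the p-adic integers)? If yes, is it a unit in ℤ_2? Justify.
x ∈ ℤ_2 but not a unit; v_2(x) = 3 > 0

ℤ_2 = {x ∈ ℚ_2 : v_2(x) ≥ 0} and ℤ_2^× = {x ∈ ℤ_2 : v_2(x) = 0}. Here v_2(392/31) = v_2(num) − v_2(den) = 3; compare against these criteria.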